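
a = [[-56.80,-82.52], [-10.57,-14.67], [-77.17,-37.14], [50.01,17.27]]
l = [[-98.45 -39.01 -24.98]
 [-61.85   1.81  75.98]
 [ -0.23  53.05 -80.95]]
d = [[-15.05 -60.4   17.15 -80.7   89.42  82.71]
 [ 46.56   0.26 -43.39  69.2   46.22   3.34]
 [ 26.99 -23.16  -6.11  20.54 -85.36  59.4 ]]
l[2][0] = -0.23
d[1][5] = 3.34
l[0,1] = -39.01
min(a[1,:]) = -14.67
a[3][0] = 50.01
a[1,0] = -10.57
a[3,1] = 17.27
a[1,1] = -14.67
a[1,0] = -10.57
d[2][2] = -6.11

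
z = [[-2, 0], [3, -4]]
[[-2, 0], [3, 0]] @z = [[4, 0], [-6, 0]]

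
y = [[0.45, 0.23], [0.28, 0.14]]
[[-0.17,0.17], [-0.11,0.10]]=y @ [[-0.5, 0.08], [0.24, 0.58]]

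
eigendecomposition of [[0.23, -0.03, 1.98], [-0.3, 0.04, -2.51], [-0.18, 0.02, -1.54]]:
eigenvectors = [[0.56,-0.89,0.38], [-0.7,-0.45,-0.92], [-0.44,0.10,-0.06]]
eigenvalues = [-1.28, -0.0, 0.01]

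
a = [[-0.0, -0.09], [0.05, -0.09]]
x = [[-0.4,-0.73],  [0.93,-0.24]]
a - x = [[0.4, 0.64], [-0.88, 0.15]]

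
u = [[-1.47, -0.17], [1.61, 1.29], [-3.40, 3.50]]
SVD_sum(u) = [[-0.74,0.65],[0.26,-0.23],[-3.65,3.22]] + [[-0.73, -0.82], [1.35, 1.52], [0.25, 0.28]]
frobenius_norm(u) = 5.50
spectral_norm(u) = 4.98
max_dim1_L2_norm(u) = 4.88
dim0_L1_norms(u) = [6.48, 4.96]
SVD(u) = [[-0.20, 0.47], [0.07, -0.87], [-0.98, -0.16]] @ diag([4.977375076945076, 2.3413110308982863]) @ [[0.75, -0.66], [-0.66, -0.75]]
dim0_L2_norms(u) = [4.04, 3.73]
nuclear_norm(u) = 7.32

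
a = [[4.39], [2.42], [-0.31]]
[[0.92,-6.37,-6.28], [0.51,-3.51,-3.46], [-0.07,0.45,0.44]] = a@ [[0.21, -1.45, -1.43]]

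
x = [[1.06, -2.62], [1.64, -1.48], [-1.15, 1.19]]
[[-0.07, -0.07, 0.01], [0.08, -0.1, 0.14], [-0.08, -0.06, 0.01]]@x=[[-0.2, 0.30], [-0.24, 0.11], [-0.19, 0.31]]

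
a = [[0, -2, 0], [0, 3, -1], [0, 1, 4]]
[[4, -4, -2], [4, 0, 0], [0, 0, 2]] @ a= [[0, -22, -4], [0, -8, 0], [0, 2, 8]]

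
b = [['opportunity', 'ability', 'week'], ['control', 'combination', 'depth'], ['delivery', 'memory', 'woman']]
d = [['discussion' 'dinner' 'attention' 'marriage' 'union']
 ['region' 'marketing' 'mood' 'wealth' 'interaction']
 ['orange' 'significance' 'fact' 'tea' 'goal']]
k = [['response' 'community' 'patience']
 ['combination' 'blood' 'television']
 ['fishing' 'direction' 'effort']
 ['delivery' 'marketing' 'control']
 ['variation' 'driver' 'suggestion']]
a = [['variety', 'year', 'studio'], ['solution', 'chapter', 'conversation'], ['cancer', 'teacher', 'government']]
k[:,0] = ['response', 'combination', 'fishing', 'delivery', 'variation']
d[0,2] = 'attention'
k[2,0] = 'fishing'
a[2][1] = 'teacher'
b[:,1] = ['ability', 'combination', 'memory']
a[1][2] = 'conversation'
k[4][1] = 'driver'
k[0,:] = ['response', 'community', 'patience']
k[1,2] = 'television'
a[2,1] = 'teacher'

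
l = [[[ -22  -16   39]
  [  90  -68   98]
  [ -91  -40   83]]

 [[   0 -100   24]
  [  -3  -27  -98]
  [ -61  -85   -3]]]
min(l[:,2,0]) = -91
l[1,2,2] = -3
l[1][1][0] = -3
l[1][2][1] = -85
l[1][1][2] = -98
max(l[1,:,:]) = 24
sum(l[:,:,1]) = -336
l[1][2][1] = -85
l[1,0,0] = 0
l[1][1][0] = -3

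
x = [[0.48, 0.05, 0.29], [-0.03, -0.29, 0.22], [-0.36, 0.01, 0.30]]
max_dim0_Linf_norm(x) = 0.48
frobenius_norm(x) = 0.82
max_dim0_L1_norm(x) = 0.87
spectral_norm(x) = 0.61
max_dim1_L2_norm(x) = 0.56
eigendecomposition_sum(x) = [[0.24+0.10j,(0.02-0j),(0.15-0.19j)], [-0.03+0.08j,0.00+0.01j,0.06+0.05j], [(-0.18+0.22j),(-0+0.02j),(0.15+0.21j)]] + [[0.24-0.10j,(0.02+0j),0.15+0.19j],  [-0.03-0.08j,-0.01j,(0.06-0.05j)],  [(-0.18-0.22j),-0.00-0.02j,(0.15-0.21j)]] + [[-0.00-0.00j, (0.01-0j), -0.00+0.00j], [0.03+0.00j, -0.29+0.00j, 0.09-0.00j], [-0.00-0.00j, (0.01-0j), -0.00+0.00j]]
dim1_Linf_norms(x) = [0.48, 0.29, 0.36]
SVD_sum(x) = [[0.51, 0.04, 0.07], [-0.02, -0.00, -0.00], [-0.31, -0.02, -0.04]] + [[-0.02, -0.06, 0.19],[-0.03, -0.1, 0.28],[-0.04, -0.1, 0.30]] + [[-0.01, 0.07, 0.02], [0.02, -0.19, -0.06], [-0.02, 0.14, 0.04]]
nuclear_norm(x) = 1.35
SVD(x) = [[-0.86, 0.42, -0.3],  [0.03, 0.62, 0.78],  [0.51, 0.66, -0.55]] @ diag([0.6056315574907414, 0.48488347547293303, 0.26114829462324274]) @ [[-0.99, -0.08, -0.14],[-0.11, -0.32, 0.94],[0.12, -0.95, -0.30]]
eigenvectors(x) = [[(0.18+0.64j), 0.18-0.64j, (0.05+0j)],[(-0.21+0.07j), (-0.21-0.07j), (-1+0j)],[(-0.72+0j), (-0.72-0j), (0.05+0j)]]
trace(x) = 0.49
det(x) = -0.08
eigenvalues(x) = [(0.39+0.32j), (0.39-0.32j), (-0.3+0j)]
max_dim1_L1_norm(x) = 0.82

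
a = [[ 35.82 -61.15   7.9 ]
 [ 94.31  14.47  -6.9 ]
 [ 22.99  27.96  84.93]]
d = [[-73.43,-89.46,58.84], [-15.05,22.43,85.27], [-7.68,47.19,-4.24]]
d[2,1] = 47.19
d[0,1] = -89.46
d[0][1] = -89.46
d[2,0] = -7.68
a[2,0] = 22.99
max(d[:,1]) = 47.19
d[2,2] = -4.24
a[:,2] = [7.9, -6.9, 84.93]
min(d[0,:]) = -89.46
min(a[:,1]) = -61.15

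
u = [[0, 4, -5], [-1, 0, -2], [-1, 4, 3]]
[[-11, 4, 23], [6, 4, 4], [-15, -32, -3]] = u @[[-4, 4, 2], [-4, -4, 2], [-1, -4, -3]]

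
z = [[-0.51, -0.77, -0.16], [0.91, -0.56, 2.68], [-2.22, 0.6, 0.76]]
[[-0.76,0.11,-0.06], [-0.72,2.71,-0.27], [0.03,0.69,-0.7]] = z @ [[0.18, -0.06, 0.24], [0.90, -0.30, -0.04], [-0.14, 0.97, -0.19]]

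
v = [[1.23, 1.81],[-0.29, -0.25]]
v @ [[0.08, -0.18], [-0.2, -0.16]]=[[-0.26, -0.51], [0.03, 0.09]]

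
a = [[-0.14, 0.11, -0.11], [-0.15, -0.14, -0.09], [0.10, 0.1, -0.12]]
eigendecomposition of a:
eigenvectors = [[-0.22+0.55j, (-0.22-0.55j), -0.50+0.00j],[-0.62+0.00j, (-0.62-0j), 0.55+0.00j],[(0.34+0.39j), 0.34-0.39j, (0.67+0j)]]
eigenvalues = [(-0.14+0.19j), (-0.14-0.19j), (-0.11+0j)]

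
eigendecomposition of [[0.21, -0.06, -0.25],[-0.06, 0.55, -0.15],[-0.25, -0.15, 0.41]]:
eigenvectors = [[0.78, 0.56, -0.27],[0.25, -0.67, -0.7],[0.58, -0.48, 0.66]]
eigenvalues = [0.01, 0.49, 0.67]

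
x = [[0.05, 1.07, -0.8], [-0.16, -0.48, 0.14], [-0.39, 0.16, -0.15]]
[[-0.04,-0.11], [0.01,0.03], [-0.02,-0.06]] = x@ [[0.03, 0.12],[-0.03, -0.09],[0.01, 0.02]]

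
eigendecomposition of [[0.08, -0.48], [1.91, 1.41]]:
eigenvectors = [[(0.31-0.32j),0.31+0.32j],[(-0.89+0j),(-0.89-0j)]]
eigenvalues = [(0.74+0.69j), (0.74-0.69j)]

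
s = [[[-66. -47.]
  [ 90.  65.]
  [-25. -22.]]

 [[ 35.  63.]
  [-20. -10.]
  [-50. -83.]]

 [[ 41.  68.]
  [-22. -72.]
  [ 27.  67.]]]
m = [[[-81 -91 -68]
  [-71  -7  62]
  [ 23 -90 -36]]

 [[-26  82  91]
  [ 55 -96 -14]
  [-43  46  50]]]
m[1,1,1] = -96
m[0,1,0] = -71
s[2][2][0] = 27.0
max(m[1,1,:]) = 55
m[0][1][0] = -71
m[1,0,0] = -26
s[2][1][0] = -22.0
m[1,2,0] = -43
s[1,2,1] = -83.0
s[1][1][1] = -10.0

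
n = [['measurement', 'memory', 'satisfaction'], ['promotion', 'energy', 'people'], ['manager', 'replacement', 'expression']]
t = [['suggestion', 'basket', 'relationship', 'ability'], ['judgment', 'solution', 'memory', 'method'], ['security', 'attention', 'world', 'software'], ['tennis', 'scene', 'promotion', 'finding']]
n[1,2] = 'people'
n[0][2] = 'satisfaction'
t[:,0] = ['suggestion', 'judgment', 'security', 'tennis']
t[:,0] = ['suggestion', 'judgment', 'security', 'tennis']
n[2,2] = 'expression'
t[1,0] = 'judgment'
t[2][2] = 'world'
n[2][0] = 'manager'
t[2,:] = ['security', 'attention', 'world', 'software']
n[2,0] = 'manager'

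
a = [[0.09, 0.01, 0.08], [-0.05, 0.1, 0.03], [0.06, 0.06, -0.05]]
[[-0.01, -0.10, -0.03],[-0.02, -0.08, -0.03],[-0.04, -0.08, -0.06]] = a @ [[-0.23, -0.68, -0.36],[-0.35, -0.99, -0.54],[0.15, -0.36, 0.1]]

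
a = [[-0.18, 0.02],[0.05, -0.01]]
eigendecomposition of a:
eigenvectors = [[-0.96,-0.11], [0.27,-0.99]]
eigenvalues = [-0.19, -0.0]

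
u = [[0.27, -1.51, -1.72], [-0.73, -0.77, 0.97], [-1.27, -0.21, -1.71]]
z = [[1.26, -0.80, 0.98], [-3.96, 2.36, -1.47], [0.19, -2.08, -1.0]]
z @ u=[[-0.32, -1.49, -4.62], [-0.93, 4.47, 11.61], [2.84, 1.52, -0.63]]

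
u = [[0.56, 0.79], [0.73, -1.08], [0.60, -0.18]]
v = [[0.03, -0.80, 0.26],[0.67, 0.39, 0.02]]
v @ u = [[-0.41, 0.84], [0.67, 0.10]]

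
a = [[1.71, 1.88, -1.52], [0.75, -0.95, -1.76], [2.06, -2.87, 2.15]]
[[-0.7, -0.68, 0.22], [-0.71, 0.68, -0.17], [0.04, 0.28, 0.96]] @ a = [[-1.25,-1.30,2.73],[-1.05,-1.49,-0.48],[2.26,-2.95,1.51]]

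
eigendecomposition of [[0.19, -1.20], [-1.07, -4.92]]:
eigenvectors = [[0.98, 0.22], [-0.20, 0.98]]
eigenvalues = [0.43, -5.16]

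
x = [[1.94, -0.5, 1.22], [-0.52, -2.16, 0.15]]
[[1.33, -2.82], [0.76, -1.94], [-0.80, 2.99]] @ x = [[4.05, 5.43, 1.2], [2.48, 3.81, 0.64], [-3.11, -6.06, -0.53]]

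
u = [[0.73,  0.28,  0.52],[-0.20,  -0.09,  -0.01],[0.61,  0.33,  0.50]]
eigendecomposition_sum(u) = [[0.70, 0.31, 0.56], [-0.12, -0.05, -0.1], [0.61, 0.27, 0.49]] + [[0.04, -0.03, -0.05], [-0.04, 0.03, 0.05], [-0.02, 0.02, 0.03]] + [[-0.0, -0.0, 0.0], [-0.04, -0.07, 0.04], [0.03, 0.04, -0.02]]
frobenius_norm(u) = 1.29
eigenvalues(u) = [1.14, 0.1, -0.09]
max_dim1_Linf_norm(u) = 0.73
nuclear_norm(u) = 1.47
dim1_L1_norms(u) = [1.53, 0.3, 1.44]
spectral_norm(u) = 1.28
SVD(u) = [[-0.73, 0.10, -0.67], [0.15, -0.95, -0.29], [-0.67, -0.31, 0.68]] @ diag([1.281606380784358, 0.11895476497772467, 0.06507571453248283]) @ [[-0.76, -0.34, -0.56],[0.57, 0.07, -0.82],[-0.32, 0.94, -0.14]]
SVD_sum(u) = [[0.71, 0.32, 0.52], [-0.14, -0.06, -0.1], [0.65, 0.29, 0.48]] + [[0.01,0.00,-0.01], [-0.06,-0.01,0.09], [-0.02,-0.0,0.03]] + [[0.01, -0.04, 0.01], [0.01, -0.02, 0.0], [-0.01, 0.04, -0.01]]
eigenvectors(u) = [[-0.75, 0.63, 0.03], [0.13, -0.66, 0.86], [-0.65, -0.42, -0.51]]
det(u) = -0.01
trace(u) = 1.14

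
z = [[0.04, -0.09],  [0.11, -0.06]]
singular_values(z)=[0.15, 0.05]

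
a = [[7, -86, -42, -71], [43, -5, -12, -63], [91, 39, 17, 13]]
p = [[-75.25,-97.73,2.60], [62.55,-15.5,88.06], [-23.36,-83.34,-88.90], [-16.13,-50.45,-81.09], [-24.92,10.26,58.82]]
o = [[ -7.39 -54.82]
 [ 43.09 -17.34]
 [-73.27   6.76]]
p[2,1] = -83.34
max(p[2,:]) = -23.36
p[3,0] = -16.13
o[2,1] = 6.76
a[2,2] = 17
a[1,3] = -63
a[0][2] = -42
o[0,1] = -54.82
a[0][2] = -42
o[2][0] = -73.27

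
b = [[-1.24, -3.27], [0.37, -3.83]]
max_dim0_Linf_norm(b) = 3.83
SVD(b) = [[0.67,0.74], [0.74,-0.67]] @ diag([5.064777058746826, 1.1765769610152306]) @ [[-0.11, -0.99], [-0.99, 0.11]]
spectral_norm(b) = 5.06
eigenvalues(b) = [-1.85, -3.22]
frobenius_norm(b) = 5.20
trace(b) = -5.07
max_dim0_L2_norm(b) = 5.04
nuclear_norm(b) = 6.24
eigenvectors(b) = [[0.98, 0.86], [0.18, 0.52]]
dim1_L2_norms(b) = [3.5, 3.85]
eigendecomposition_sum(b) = [[-2.68, 4.43], [-0.5, 0.83]] + [[1.44,  -7.7], [0.87,  -4.66]]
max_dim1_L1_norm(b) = 4.51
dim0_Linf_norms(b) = [1.24, 3.83]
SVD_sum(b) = [[-0.37, -3.37], [-0.41, -3.74]] + [[-0.87, 0.10], [0.78, -0.09]]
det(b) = 5.96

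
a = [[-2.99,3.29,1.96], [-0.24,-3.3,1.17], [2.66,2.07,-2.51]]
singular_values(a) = [5.27, 5.07, 0.26]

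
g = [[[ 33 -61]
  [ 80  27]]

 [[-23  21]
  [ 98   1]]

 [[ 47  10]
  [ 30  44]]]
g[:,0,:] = [[33, -61], [-23, 21], [47, 10]]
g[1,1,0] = 98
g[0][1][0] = 80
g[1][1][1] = 1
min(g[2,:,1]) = 10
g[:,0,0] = [33, -23, 47]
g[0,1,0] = 80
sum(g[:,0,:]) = 27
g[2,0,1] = 10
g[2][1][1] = 44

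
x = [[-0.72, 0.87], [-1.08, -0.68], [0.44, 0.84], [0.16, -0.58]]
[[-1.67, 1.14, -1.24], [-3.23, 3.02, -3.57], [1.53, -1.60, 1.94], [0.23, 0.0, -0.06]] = x@[[2.76, -2.38, 2.76], [0.37, -0.66, 0.86]]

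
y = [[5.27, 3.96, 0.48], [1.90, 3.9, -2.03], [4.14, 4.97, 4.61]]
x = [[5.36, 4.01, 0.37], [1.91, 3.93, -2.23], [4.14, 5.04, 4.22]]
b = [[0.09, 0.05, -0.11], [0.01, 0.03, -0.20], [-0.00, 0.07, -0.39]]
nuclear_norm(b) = 0.56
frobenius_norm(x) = 11.37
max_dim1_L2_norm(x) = 7.77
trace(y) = 13.78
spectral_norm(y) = 10.41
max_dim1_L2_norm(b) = 0.4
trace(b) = -0.27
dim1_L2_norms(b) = [0.15, 0.2, 0.4]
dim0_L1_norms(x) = [11.41, 12.98, 6.82]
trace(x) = 13.51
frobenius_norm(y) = 11.39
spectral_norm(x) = 10.40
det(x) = 77.33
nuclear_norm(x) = 16.40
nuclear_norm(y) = 16.42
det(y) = 76.74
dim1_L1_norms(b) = [0.25, 0.24, 0.46]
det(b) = 0.00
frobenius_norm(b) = 0.47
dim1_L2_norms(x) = [6.7, 4.91, 7.77]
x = b + y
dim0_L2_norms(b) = [0.09, 0.09, 0.45]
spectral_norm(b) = 0.46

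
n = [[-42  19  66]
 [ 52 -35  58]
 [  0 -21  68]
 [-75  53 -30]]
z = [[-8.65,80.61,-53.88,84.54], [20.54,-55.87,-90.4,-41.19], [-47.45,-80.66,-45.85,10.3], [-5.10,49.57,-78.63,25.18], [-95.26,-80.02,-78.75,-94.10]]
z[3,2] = -78.63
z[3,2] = -78.63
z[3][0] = -5.1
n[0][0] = -42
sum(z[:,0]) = -135.92000000000002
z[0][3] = 84.54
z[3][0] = -5.1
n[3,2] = -30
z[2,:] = [-47.45, -80.66, -45.85, 10.3]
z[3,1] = 49.57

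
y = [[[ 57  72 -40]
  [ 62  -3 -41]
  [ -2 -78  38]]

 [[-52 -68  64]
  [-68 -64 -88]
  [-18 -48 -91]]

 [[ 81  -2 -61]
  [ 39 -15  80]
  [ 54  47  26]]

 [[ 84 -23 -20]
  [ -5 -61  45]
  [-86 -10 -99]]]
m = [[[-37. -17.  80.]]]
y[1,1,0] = -68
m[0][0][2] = 80.0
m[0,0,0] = -37.0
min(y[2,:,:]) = -61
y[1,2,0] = -18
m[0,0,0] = -37.0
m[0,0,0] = -37.0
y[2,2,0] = 54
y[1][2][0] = -18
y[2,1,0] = 39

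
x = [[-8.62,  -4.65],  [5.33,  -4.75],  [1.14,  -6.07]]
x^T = [[-8.62, 5.33, 1.14], [-4.65, -4.75, -6.07]]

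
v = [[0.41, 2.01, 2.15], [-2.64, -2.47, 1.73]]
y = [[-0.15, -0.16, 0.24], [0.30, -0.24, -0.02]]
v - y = [[0.56, 2.17, 1.91], [-2.94, -2.23, 1.75]]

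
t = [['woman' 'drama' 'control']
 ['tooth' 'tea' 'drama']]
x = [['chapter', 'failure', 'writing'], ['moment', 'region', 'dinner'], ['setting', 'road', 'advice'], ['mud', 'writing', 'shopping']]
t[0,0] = 'woman'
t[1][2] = 'drama'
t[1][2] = 'drama'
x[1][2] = 'dinner'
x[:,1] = ['failure', 'region', 'road', 'writing']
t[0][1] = 'drama'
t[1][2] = 'drama'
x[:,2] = ['writing', 'dinner', 'advice', 'shopping']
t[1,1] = 'tea'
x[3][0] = 'mud'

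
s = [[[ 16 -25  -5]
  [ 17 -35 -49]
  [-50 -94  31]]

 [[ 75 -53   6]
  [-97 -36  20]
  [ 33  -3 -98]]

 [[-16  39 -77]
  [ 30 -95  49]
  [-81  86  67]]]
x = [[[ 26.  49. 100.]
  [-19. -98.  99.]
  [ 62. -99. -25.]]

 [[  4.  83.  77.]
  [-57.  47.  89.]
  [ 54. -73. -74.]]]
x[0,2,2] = -25.0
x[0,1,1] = -98.0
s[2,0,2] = -77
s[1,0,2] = 6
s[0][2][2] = 31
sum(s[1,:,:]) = -153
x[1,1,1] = 47.0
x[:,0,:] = [[26.0, 49.0, 100.0], [4.0, 83.0, 77.0]]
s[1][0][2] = 6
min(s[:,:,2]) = -98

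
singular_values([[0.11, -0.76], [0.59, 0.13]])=[0.77, 0.6]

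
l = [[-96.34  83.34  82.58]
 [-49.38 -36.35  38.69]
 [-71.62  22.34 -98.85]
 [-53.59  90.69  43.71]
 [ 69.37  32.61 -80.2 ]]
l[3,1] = 90.69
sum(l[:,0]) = -201.56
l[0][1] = 83.34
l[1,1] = -36.35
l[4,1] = 32.61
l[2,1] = 22.34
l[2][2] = -98.85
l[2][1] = 22.34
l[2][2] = -98.85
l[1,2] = 38.69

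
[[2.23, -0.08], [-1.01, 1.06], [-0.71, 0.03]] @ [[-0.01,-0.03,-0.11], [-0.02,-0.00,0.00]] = [[-0.02, -0.07, -0.25],  [-0.01, 0.03, 0.11],  [0.01, 0.02, 0.08]]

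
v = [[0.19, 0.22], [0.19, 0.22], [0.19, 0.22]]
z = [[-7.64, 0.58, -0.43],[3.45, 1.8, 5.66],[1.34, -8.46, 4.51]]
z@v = [[-1.42, -1.65], [2.07, 2.40], [-0.50, -0.57]]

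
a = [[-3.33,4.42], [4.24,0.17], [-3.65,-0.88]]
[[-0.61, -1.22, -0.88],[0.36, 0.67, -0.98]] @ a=[[0.07, -2.13], [5.22, 2.57]]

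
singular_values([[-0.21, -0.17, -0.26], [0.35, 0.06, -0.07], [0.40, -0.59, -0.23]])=[0.77, 0.45, 0.18]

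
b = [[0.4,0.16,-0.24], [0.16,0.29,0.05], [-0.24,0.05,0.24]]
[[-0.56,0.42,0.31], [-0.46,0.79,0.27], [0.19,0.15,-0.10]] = b @ [[-0.85, 1.32, -1.20],[-1.13, 1.72, 1.93],[0.17, 1.59, -2.00]]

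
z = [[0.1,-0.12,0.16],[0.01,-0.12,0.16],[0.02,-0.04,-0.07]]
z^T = [[0.1, 0.01, 0.02], [-0.12, -0.12, -0.04], [0.16, 0.16, -0.07]]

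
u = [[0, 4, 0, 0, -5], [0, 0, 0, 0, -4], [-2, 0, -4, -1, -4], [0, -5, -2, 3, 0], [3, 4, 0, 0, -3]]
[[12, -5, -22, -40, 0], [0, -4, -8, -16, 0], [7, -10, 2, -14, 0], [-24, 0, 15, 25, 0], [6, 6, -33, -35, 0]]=u @ [[-2, 3, -5, -1, 0], [3, 0, -3, -5, 0], [0, 0, 0, 0, 0], [-3, 0, 0, 0, 0], [0, 1, 2, 4, 0]]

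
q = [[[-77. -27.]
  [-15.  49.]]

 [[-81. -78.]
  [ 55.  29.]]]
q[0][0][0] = -77.0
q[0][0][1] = -27.0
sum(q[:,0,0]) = -158.0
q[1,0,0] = -81.0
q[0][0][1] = -27.0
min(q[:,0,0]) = -81.0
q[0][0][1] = -27.0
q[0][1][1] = 49.0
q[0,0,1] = -27.0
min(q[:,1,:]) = -15.0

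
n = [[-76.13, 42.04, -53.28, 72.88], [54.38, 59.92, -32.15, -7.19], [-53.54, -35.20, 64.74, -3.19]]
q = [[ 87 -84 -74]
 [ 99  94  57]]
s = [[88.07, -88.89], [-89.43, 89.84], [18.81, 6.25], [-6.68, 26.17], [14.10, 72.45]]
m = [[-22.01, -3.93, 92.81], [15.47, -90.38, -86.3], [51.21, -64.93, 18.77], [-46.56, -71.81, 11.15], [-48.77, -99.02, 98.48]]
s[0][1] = -88.89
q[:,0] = [87, 99]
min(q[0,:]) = -84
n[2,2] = 64.74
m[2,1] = -64.93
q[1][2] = 57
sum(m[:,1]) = -330.07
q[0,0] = 87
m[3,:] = [-46.56, -71.81, 11.15]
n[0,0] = -76.13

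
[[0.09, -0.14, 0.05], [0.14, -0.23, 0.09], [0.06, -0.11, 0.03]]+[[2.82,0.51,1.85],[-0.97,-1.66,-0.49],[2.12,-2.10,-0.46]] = [[2.91, 0.37, 1.9], [-0.83, -1.89, -0.40], [2.18, -2.21, -0.43]]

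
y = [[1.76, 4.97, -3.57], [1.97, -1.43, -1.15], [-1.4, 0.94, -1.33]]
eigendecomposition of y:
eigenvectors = [[-0.92, -0.72, 0.45], [-0.35, 0.35, 0.29], [0.17, -0.6, 0.85]]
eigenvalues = [4.31, -3.56, -1.75]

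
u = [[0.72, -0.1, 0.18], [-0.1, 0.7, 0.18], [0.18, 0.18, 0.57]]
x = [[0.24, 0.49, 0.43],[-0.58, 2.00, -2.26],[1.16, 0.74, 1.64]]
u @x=[[0.44, 0.29, 0.83], [-0.22, 1.48, -1.33], [0.60, 0.87, 0.61]]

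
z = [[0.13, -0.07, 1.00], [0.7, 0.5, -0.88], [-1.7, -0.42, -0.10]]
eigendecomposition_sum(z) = [[(0.12+0.76j), 0.02+0.19j, (0.52+0.01j)], [(0.15-0.78j), (0.05-0.19j), -0.50-0.19j], [(-0.86+0.07j), (-0.22+0j), -0.05+0.57j]] + [[0.12-0.76j, (0.02-0.19j), (0.52-0.01j)], [(0.15+0.78j), 0.05+0.19j, -0.50+0.19j], [-0.86-0.07j, -0.22-0.00j, (-0.05-0.57j)]] + [[-0.10+0.00j, -0.10-0.00j, (-0.03+0j)], [(0.4-0j), (0.4+0j), 0.12-0.00j], [0.01-0.00j, (0.01+0j), 0.00-0.00j]]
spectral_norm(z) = 1.96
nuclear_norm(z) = 3.43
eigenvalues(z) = [(0.12+1.14j), (0.12-1.14j), (0.3+0j)]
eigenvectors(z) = [[0.04+0.55j, (0.04-0.55j), (-0.25+0j)], [(0.15-0.55j), (0.15+0.55j), (0.97+0j)], [(-0.61+0j), -0.61-0.00j, (0.03+0j)]]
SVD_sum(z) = [[-0.11, -0.04, 0.03], [0.92, 0.31, -0.21], [-1.55, -0.53, 0.36]] + [[0.27,-0.13,0.96], [-0.19,0.09,-0.69], [-0.13,0.06,-0.47]] + [[-0.03,0.09,0.02], [-0.03,0.10,0.02], [-0.01,0.05,0.01]]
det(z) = 0.39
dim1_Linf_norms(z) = [1.0, 0.88, 1.7]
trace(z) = 0.53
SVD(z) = [[0.06, 0.75, 0.65],  [-0.51, -0.54, 0.67],  [0.86, -0.37, 0.35]] @ diag([1.9574126860315113, 1.3260265069536983, 0.15096118514068133]) @ [[-0.92, -0.32, 0.21], [0.27, -0.13, 0.96], [-0.28, 0.94, 0.20]]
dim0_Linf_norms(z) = [1.7, 0.5, 1.0]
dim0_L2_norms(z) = [1.84, 0.66, 1.34]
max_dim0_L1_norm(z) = 2.53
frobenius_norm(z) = 2.37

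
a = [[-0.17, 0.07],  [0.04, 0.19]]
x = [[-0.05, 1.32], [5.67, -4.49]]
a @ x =[[0.41, -0.54], [1.08, -0.80]]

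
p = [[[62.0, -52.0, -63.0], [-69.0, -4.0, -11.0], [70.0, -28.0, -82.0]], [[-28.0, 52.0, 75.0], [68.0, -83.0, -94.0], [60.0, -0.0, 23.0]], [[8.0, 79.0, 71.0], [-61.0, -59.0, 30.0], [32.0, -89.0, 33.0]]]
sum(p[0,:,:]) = -177.0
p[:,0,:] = [[62.0, -52.0, -63.0], [-28.0, 52.0, 75.0], [8.0, 79.0, 71.0]]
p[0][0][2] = -63.0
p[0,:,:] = [[62.0, -52.0, -63.0], [-69.0, -4.0, -11.0], [70.0, -28.0, -82.0]]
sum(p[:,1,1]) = -146.0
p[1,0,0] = -28.0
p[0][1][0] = -69.0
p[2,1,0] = -61.0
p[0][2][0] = 70.0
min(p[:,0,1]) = -52.0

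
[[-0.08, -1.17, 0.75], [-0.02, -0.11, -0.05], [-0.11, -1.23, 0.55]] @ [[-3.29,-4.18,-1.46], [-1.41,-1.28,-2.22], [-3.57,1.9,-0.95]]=[[-0.76,3.26,2.0], [0.4,0.13,0.32], [0.13,3.08,2.37]]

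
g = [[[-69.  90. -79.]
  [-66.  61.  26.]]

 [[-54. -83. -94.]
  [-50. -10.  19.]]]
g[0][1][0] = -66.0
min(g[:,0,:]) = -94.0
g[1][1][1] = -10.0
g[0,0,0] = -69.0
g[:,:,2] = [[-79.0, 26.0], [-94.0, 19.0]]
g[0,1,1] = 61.0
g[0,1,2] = 26.0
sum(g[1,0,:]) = -231.0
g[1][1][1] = -10.0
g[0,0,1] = 90.0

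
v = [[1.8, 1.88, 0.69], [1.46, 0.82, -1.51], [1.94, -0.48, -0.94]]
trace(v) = 1.68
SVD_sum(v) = [[1.87,0.89,-0.59],[1.75,0.84,-0.55],[1.51,0.72,-0.47]] + [[-0.15, 1.09, 1.17], [0.06, -0.46, -0.5], [0.11, -0.81, -0.87]] + [[0.08,-0.10,0.1],[-0.36,0.45,-0.46],[0.31,-0.39,0.41]]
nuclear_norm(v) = 6.54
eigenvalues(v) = [-2.27, 2.83, 1.12]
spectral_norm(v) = 3.43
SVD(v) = [[-0.63, 0.76, 0.17], [-0.59, -0.32, -0.74], [-0.51, -0.56, 0.65]] @ diag([3.427903748289543, 2.11563040250004, 0.9928665028492141]) @ [[-0.87, -0.41, 0.27],  [-0.09, 0.68, 0.73],  [0.49, -0.61, 0.63]]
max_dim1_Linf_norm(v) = 1.94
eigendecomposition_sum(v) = [[-0.44, 0.37, 0.65], [0.64, -0.53, -0.94], [0.88, -0.74, -1.29]] + [[2.22, 2.19, -0.47], [0.84, 0.82, -0.18], [1.04, 1.02, -0.22]] + [[0.02, -0.69, 0.51], [-0.02, 0.53, -0.39], [0.02, -0.77, 0.57]]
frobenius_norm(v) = 4.15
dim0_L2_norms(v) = [3.02, 2.11, 1.91]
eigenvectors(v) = [[0.38, -0.86, 0.59],[-0.54, -0.32, -0.46],[-0.75, -0.4, 0.66]]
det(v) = -7.20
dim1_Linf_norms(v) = [1.88, 1.51, 1.94]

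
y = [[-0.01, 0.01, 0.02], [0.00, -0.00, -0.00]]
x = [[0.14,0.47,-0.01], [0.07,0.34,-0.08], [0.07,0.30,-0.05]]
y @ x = [[0.00, 0.00, -0.00], [0.00, 0.0, 0.00]]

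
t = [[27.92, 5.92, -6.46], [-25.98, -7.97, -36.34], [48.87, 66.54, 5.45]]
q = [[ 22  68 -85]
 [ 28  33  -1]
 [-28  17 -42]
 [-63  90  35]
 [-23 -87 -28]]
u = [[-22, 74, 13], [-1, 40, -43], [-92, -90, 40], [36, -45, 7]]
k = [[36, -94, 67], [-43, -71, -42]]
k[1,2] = -42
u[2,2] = 40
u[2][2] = 40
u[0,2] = 13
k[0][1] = -94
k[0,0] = 36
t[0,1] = 5.92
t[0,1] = 5.92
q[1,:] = [28, 33, -1]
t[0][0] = 27.92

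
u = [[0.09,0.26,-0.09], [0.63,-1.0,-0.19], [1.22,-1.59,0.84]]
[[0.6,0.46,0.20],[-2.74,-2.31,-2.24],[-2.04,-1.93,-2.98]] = u @ [[0.61, 0.26, -1.11], [2.76, 2.19, 1.40], [1.91, 1.47, 0.72]]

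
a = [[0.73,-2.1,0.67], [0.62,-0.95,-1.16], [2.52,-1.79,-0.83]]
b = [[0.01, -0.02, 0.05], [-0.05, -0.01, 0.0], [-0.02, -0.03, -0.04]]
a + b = [[0.74, -2.12, 0.72], [0.57, -0.96, -1.16], [2.50, -1.82, -0.87]]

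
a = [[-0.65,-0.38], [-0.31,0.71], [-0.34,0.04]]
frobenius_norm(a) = 1.13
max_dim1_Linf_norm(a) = 0.71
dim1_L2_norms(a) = [0.75, 0.77, 0.34]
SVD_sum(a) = [[-0.32, -0.57],[0.23, 0.40],[-0.07, -0.12]] + [[-0.33,0.19], [-0.54,0.31], [-0.27,0.16]]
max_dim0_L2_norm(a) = 0.81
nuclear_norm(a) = 1.60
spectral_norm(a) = 0.81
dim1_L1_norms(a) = [1.03, 1.02, 0.38]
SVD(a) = [[0.8, 0.48], [-0.57, 0.78], [0.16, 0.4]] @ diag([0.810953092676691, 0.7916154884021093]) @ [[-0.49,-0.87], [-0.87,0.49]]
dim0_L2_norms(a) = [0.8, 0.81]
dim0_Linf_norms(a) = [0.65, 0.71]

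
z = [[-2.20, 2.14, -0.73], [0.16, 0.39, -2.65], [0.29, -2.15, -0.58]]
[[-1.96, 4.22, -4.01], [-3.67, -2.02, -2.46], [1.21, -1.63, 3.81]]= z @ [[-0.44,-1.84,-0.31], [-0.95,0.32,-1.98], [1.22,0.70,0.62]]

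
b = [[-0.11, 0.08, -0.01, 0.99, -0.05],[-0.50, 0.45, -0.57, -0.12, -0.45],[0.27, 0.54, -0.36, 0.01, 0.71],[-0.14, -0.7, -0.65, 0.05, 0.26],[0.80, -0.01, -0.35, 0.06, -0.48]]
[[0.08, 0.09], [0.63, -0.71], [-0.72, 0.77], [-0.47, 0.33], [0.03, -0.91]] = b@[[-0.43, -0.22], [0.23, -0.12], [0.19, 0.23], [-0.03, 0.15], [-0.93, 1.38]]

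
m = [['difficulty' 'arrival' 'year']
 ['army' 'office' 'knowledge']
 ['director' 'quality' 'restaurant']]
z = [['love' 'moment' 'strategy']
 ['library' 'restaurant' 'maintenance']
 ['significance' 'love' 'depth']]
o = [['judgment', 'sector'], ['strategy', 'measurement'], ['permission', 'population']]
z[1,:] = ['library', 'restaurant', 'maintenance']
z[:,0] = ['love', 'library', 'significance']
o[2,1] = 'population'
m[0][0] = 'difficulty'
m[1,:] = ['army', 'office', 'knowledge']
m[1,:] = ['army', 'office', 'knowledge']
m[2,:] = ['director', 'quality', 'restaurant']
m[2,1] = 'quality'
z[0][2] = 'strategy'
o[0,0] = 'judgment'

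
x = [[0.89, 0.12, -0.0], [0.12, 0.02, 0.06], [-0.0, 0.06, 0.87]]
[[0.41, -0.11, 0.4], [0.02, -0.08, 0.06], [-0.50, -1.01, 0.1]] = x @[[0.36, -0.23, 0.42], [0.72, 0.76, 0.22], [-0.62, -1.21, 0.1]]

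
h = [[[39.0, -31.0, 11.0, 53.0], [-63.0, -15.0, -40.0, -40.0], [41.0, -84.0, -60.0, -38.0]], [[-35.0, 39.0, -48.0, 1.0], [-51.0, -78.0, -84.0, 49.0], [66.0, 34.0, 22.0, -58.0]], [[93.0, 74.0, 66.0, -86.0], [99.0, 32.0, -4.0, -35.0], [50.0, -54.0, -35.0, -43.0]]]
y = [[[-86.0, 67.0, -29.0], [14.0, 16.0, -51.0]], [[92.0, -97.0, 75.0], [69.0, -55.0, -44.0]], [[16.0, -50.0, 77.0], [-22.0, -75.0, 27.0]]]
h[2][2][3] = -43.0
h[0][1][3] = -40.0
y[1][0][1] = -97.0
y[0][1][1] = 16.0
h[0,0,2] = 11.0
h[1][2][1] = 34.0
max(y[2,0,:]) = 77.0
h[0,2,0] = 41.0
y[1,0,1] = -97.0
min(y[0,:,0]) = -86.0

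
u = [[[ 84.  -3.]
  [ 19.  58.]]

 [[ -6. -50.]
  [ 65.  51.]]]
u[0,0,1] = -3.0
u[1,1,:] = [65.0, 51.0]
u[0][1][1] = 58.0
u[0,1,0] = 19.0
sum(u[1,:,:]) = 60.0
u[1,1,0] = 65.0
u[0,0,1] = -3.0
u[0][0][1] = -3.0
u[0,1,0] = 19.0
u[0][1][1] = 58.0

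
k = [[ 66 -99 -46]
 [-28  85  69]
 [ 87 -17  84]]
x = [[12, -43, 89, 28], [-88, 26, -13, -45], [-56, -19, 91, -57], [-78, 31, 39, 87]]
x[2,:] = [-56, -19, 91, -57]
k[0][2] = -46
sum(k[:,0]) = 125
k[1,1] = 85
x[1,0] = -88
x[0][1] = -43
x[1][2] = -13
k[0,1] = -99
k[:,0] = [66, -28, 87]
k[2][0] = 87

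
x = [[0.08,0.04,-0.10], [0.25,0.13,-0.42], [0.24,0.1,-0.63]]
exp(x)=[[1.08, 0.04, -0.08], [0.23, 1.12, -0.34], [0.20, 0.08, 0.51]]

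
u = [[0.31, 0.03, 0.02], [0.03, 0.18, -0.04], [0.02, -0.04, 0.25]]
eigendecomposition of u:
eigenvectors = [[-0.22, 0.97, -0.11], [0.88, 0.15, -0.44], [0.41, 0.19, 0.89]]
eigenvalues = [0.15, 0.32, 0.27]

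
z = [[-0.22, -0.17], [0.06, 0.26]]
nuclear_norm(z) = 0.49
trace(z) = 0.04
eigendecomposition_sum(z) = [[-0.21, -0.08], [0.03, 0.01]] + [[-0.01, -0.09], [0.03, 0.25]]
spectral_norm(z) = 0.36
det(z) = -0.05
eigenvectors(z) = [[-0.99, 0.35], [0.13, -0.94]]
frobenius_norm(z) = 0.39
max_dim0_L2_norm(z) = 0.31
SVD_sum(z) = [[-0.15, -0.22], [0.14, 0.21]] + [[-0.07, 0.05], [-0.08, 0.05]]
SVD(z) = [[-0.73, 0.69], [0.69, 0.73]] @ diag([0.3629476203441902, 0.12949526974561507]) @ [[0.55, 0.83], [-0.83, 0.55]]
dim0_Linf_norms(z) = [0.22, 0.26]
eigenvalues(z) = [-0.2, 0.24]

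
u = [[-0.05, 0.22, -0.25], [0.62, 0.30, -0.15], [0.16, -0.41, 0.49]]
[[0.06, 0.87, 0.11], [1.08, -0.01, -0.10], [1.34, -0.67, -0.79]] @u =[[0.55,0.23,-0.09], [-0.08,0.28,-0.32], [-0.61,0.42,-0.62]]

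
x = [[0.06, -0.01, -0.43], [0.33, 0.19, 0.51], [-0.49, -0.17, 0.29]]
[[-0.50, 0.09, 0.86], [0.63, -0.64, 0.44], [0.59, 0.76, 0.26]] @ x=[[-0.42,-0.12,0.51],[-0.39,-0.20,-0.47],[0.16,0.09,0.21]]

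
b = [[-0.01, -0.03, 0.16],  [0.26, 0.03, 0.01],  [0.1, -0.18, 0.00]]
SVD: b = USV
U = [[0.01, 0.54, 0.84], [0.88, -0.41, 0.25], [0.48, 0.74, -0.47]]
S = [0.28, 0.18, 0.15]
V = [[0.98, -0.21, 0.04], [-0.21, -0.87, 0.44], [0.06, 0.44, 0.90]]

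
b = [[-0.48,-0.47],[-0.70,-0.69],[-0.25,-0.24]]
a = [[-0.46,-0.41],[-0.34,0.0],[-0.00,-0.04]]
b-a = [[-0.02, -0.06], [-0.36, -0.69], [-0.25, -0.20]]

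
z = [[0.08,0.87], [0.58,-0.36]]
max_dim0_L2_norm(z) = 0.94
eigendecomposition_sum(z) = [[0.39, 0.35], [0.24, 0.21]] + [[-0.31, 0.52], [0.34, -0.57]]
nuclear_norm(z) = 1.52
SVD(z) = [[-0.86,0.51], [0.51,0.86]] @ diag([0.9592008193877694, 0.5560879319728417]) @ [[0.23, -0.97], [0.97, 0.23]]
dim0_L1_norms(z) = [0.66, 1.23]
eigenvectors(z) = [[0.86, -0.67], [0.52, 0.74]]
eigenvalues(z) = [0.6, -0.88]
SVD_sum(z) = [[-0.19, 0.8], [0.11, -0.47]] + [[0.27, 0.07],[0.47, 0.11]]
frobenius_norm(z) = 1.11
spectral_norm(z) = 0.96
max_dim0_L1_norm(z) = 1.23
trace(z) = -0.28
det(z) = -0.53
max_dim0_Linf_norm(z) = 0.87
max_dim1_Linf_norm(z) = 0.87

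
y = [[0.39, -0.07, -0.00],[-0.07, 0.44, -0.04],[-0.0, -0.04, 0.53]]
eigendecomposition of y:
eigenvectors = [[-0.8,0.57,0.19], [-0.59,-0.67,-0.44], [-0.12,-0.47,0.88]]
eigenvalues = [0.34, 0.47, 0.55]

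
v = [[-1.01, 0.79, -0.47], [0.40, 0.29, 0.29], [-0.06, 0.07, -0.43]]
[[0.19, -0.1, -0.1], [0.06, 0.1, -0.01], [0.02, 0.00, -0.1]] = v @ [[-0.02,0.19,-0.10], [0.22,0.11,-0.12], [0.0,-0.02,0.22]]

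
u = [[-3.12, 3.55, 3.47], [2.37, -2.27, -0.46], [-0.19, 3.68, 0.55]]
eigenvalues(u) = [1.99, -3.6, -3.22]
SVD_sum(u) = [[-2.85, 4.28, 2.55], [1.53, -2.29, -1.36], [-1.53, 2.30, 1.37]] + [[-0.62,-0.72,0.52], [0.03,0.04,-0.03], [1.18,1.38,-1.0]] + [[0.35,-0.01,0.40], [0.81,-0.02,0.93], [0.16,-0.00,0.18]]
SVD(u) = [[-0.8, 0.46, -0.39],[0.43, -0.03, -0.9],[-0.43, -0.89, -0.18]] @ diag([7.202670072749315, 2.344379405478447, 1.3658803118465073]) @ [[0.5, -0.75, -0.44], [-0.57, -0.67, 0.48], [-0.65, 0.01, -0.76]]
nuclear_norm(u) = 10.91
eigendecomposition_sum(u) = [[0.53, 1.22, 0.9], [0.24, 0.55, 0.40], [0.54, 1.24, 0.91]] + [[-12.35, 3.37, 10.69], [16.68, -4.55, -14.44], [-15.35, 4.18, 13.29]] + [[8.7, -1.03, -8.12], [-14.55, 1.73, 13.58], [14.62, -1.74, -13.65]]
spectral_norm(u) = 7.20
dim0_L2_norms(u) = [3.92, 5.59, 3.54]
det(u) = 23.06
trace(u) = -4.84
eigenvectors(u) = [[-0.67, -0.48, 0.39], [-0.3, 0.65, -0.65], [-0.68, -0.59, 0.65]]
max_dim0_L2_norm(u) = 5.59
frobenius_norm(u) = 7.70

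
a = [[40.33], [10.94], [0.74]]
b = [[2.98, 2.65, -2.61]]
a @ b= [[120.18, 106.87, -105.26], [32.6, 28.99, -28.55], [2.21, 1.96, -1.93]]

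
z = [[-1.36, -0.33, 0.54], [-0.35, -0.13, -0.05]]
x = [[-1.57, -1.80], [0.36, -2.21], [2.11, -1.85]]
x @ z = [[2.77, 0.75, -0.76], [0.28, 0.17, 0.30], [-2.22, -0.46, 1.23]]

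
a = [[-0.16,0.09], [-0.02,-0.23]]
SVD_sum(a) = [[-0.03, 0.12], [0.05, -0.21]] + [[-0.13, -0.03], [-0.07, -0.02]]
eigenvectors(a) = [[(0.9+0j), (0.9-0j)], [(-0.35+0.24j), -0.35-0.24j]]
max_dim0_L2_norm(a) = 0.25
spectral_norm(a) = 0.25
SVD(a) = [[-0.51, 0.86], [0.86, 0.51]] @ diag([0.2521054705766064, 0.15311052121048976]) @ [[0.25, -0.97], [-0.97, -0.25]]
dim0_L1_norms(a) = [0.18, 0.32]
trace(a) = -0.39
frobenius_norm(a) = 0.29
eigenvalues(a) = [(-0.2+0.02j), (-0.2-0.02j)]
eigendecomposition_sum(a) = [[(-0.08+0.15j), (0.05+0.37j)],[(-0.01-0.08j), -0.12-0.13j]] + [[(-0.08-0.15j), (0.04-0.37j)], [(-0.01+0.08j), (-0.12+0.13j)]]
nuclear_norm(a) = 0.41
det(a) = 0.04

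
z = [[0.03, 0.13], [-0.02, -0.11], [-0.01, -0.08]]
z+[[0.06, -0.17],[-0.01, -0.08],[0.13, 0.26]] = [[0.09, -0.04], [-0.03, -0.19], [0.12, 0.18]]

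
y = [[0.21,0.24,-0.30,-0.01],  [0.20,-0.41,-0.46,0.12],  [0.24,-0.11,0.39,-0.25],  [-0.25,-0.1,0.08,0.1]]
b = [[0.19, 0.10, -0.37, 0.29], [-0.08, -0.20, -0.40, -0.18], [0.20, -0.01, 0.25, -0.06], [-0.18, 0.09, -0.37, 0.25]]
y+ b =[[0.40, 0.34, -0.67, 0.28], [0.12, -0.61, -0.86, -0.06], [0.44, -0.12, 0.64, -0.31], [-0.43, -0.01, -0.29, 0.35]]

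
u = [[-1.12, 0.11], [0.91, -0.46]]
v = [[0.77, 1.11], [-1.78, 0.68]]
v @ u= [[0.15,-0.43], [2.61,-0.51]]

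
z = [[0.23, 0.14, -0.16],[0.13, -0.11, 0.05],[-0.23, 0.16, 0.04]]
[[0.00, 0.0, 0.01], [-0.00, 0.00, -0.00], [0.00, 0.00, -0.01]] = z @ [[-0.0,0.03,-0.0], [0.01,0.03,-0.03], [-0.01,0.06,-0.08]]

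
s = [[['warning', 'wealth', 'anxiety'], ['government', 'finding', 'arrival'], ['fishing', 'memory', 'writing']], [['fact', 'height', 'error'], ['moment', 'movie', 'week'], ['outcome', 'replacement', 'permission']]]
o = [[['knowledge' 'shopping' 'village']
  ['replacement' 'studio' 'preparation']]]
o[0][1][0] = 'replacement'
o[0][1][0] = 'replacement'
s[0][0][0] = 'warning'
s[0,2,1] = 'memory'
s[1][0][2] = 'error'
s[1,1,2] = 'week'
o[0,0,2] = 'village'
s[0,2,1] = 'memory'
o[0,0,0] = 'knowledge'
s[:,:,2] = [['anxiety', 'arrival', 'writing'], ['error', 'week', 'permission']]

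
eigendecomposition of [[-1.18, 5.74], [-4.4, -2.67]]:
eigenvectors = [[(0.75+0j), 0.75-0.00j], [(-0.1+0.65j), -0.10-0.65j]]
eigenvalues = [(-1.92+4.97j), (-1.92-4.97j)]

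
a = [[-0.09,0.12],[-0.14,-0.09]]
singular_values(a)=[0.17, 0.15]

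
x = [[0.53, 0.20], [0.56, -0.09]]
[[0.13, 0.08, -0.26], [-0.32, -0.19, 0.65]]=x @ [[-0.33, -0.2, 0.67], [1.51, 0.92, -3.10]]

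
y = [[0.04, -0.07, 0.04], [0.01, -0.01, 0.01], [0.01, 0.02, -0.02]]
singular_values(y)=[0.09, 0.02, 0.0]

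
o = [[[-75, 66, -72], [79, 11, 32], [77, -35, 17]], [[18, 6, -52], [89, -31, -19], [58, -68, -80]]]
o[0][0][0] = -75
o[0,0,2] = -72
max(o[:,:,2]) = 32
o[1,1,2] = -19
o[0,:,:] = [[-75, 66, -72], [79, 11, 32], [77, -35, 17]]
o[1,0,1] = 6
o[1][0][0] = 18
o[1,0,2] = -52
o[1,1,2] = -19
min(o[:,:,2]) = -80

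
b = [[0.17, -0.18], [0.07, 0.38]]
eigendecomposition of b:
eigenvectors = [[(0.85+0j), (0.85-0j)],[-0.49-0.19j, -0.49+0.19j]]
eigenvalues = [(0.28+0.04j), (0.28-0.04j)]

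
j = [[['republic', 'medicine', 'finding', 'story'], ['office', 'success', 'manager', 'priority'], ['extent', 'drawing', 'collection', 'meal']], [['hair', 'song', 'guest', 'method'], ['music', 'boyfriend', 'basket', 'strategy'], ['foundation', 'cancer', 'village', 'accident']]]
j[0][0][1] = 'medicine'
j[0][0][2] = 'finding'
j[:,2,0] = ['extent', 'foundation']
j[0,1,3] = 'priority'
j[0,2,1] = 'drawing'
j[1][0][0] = 'hair'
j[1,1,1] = 'boyfriend'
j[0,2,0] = 'extent'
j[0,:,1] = ['medicine', 'success', 'drawing']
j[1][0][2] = 'guest'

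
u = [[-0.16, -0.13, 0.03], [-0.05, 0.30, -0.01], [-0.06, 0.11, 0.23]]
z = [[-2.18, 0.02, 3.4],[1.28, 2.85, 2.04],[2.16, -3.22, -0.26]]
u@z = [[0.25, -0.47, -0.82], [0.47, 0.89, 0.44], [0.77, -0.43, -0.04]]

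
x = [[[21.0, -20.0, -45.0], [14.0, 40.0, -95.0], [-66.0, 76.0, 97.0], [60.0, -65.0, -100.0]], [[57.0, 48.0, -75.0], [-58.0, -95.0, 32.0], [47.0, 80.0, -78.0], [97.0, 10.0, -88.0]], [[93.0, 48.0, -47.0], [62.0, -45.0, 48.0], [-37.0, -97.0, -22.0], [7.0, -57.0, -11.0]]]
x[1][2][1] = 80.0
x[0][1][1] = 40.0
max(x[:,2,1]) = 80.0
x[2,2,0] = -37.0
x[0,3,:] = [60.0, -65.0, -100.0]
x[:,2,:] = [[-66.0, 76.0, 97.0], [47.0, 80.0, -78.0], [-37.0, -97.0, -22.0]]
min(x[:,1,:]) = -95.0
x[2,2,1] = -97.0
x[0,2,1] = 76.0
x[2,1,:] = [62.0, -45.0, 48.0]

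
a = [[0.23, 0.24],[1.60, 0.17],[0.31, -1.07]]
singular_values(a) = [1.65, 1.11]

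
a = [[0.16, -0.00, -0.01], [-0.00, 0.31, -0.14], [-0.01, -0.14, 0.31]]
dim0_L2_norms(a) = [0.16, 0.34, 0.34]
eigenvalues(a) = [0.16, 0.17, 0.45]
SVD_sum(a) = [[0.00, 0.01, -0.01],[0.01, 0.22, -0.22],[-0.01, -0.22, 0.23]] + [[0.04,-0.05,-0.05], [-0.05,0.07,0.07], [-0.05,0.07,0.07]] + [[0.12,  0.04,  0.05], [0.04,  0.01,  0.02], [0.05,  0.02,  0.02]]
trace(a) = 0.78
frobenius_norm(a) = 0.51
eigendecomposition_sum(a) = [[0.12, 0.04, 0.05],[0.04, 0.01, 0.02],[0.05, 0.02, 0.02]] + [[0.04, -0.05, -0.05], [-0.05, 0.07, 0.07], [-0.05, 0.07, 0.07]] + [[0.0,  0.01,  -0.01], [0.01,  0.22,  -0.22], [-0.01,  -0.22,  0.23]]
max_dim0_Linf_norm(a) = 0.31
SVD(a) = [[0.02, 0.46, -0.89], [0.71, -0.64, -0.31], [-0.71, -0.62, -0.34]] @ diag([0.4501724173866084, 0.17362233590382367, 0.15620524670956776]) @ [[0.02, 0.71, -0.71],[0.46, -0.64, -0.62],[-0.89, -0.31, -0.34]]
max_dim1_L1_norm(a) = 0.46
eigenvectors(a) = [[-0.89, -0.46, -0.02], [-0.31, 0.64, -0.71], [-0.34, 0.62, 0.71]]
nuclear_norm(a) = 0.78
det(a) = 0.01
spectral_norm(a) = 0.45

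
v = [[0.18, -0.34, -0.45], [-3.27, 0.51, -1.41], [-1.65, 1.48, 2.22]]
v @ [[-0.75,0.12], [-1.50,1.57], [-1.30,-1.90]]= [[0.96, 0.34], [3.52, 3.09], [-3.87, -2.09]]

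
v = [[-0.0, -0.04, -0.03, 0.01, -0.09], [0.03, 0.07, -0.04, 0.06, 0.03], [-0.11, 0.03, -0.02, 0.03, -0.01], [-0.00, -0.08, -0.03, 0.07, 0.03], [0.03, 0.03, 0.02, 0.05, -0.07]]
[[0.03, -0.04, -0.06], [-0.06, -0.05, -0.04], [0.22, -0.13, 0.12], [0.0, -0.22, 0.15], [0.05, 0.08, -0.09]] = v@[[-1.87, 0.94, -1.29],[0.1, 0.97, -0.96],[0.96, 1.57, 0.35],[0.82, -1.14, 0.76],[-0.57, -0.63, 1.01]]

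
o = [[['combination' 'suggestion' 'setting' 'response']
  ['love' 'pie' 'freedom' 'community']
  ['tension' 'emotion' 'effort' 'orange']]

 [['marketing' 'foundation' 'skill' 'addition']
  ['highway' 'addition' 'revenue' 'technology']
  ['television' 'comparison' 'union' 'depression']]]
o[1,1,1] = 'addition'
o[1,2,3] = 'depression'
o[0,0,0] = 'combination'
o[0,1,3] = 'community'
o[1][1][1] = 'addition'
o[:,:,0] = [['combination', 'love', 'tension'], ['marketing', 'highway', 'television']]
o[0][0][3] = 'response'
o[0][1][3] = 'community'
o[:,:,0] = [['combination', 'love', 'tension'], ['marketing', 'highway', 'television']]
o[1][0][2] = 'skill'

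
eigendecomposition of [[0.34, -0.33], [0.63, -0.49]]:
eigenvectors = [[(0.53+0.24j), 0.53-0.24j], [(0.81+0j), (0.81-0j)]]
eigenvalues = [(-0.08+0.19j), (-0.08-0.19j)]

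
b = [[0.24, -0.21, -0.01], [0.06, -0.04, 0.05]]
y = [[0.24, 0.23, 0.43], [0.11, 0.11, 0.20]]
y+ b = [[0.48, 0.02, 0.42], [0.17, 0.07, 0.25]]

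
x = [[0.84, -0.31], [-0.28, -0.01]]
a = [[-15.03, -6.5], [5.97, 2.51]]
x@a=[[-14.48, -6.24], [4.15, 1.79]]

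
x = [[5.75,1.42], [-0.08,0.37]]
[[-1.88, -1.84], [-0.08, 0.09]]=x @ [[-0.26,-0.36], [-0.27,0.16]]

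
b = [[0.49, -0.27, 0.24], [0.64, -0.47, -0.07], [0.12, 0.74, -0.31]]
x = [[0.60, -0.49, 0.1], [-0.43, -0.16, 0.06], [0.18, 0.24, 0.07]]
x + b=[[1.09, -0.76, 0.34],[0.21, -0.63, -0.01],[0.30, 0.98, -0.24]]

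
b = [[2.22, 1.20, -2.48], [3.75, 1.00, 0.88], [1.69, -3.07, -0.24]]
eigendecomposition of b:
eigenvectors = [[(0.67+0j), 0.16+0.38j, (0.16-0.38j)], [(0.7+0j), 0.19-0.51j, 0.19+0.51j], [-0.23+0.00j, (0.73+0j), (0.73-0j)]]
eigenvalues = [(4.3+0j), (-0.66+3.02j), (-0.66-3.02j)]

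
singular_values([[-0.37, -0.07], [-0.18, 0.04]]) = [0.41, 0.07]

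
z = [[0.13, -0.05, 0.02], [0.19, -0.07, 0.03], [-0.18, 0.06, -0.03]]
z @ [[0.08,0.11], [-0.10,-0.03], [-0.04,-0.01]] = [[0.01, 0.02], [0.02, 0.02], [-0.02, -0.02]]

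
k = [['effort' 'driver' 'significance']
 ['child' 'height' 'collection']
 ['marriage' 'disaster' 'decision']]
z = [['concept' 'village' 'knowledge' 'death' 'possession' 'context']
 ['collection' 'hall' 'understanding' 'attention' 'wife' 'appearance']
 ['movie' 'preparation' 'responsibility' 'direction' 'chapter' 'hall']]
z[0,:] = ['concept', 'village', 'knowledge', 'death', 'possession', 'context']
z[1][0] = 'collection'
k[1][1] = 'height'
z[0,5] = 'context'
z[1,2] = 'understanding'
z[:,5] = ['context', 'appearance', 'hall']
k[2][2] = 'decision'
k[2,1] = 'disaster'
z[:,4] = ['possession', 'wife', 'chapter']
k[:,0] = ['effort', 'child', 'marriage']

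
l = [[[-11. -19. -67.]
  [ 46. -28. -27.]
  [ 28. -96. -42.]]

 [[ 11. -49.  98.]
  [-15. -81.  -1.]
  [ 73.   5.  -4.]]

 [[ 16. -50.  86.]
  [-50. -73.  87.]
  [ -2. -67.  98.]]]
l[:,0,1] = [-19.0, -49.0, -50.0]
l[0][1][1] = -28.0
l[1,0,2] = 98.0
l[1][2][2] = -4.0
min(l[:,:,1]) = -96.0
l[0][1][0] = 46.0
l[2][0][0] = 16.0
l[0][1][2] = -27.0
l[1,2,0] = 73.0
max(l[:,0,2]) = 98.0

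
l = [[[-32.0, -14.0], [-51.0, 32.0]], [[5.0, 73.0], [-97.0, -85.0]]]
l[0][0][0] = -32.0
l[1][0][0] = 5.0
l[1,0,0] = 5.0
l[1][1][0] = -97.0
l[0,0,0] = -32.0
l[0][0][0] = -32.0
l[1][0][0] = 5.0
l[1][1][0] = -97.0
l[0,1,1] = 32.0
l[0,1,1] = 32.0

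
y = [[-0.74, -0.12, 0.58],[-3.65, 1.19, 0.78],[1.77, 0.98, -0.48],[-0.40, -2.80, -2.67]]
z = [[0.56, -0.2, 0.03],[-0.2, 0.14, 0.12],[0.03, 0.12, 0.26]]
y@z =[[-0.37, 0.20, 0.11], [-2.26, 0.99, 0.24], [0.78, -0.27, 0.05], [0.26, -0.63, -1.04]]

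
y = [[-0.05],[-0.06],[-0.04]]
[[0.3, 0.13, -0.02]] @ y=[[-0.02]]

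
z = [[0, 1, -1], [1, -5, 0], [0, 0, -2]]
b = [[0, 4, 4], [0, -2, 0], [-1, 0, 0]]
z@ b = [[1, -2, 0], [0, 14, 4], [2, 0, 0]]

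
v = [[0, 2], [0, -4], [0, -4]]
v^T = [[0, 0, 0], [2, -4, -4]]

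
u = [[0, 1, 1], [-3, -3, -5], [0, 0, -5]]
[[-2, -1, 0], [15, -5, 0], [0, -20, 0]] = u@[[-3, 0, 0], [-2, -5, 0], [0, 4, 0]]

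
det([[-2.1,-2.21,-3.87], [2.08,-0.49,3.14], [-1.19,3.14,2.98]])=22.709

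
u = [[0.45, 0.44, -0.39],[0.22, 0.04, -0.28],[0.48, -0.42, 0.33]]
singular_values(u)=[0.83, 0.69, 0.17]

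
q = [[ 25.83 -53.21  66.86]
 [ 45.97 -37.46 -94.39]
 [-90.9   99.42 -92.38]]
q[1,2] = -94.39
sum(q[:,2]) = -119.91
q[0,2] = 66.86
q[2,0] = -90.9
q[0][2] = 66.86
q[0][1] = -53.21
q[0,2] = 66.86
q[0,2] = 66.86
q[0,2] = 66.86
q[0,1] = -53.21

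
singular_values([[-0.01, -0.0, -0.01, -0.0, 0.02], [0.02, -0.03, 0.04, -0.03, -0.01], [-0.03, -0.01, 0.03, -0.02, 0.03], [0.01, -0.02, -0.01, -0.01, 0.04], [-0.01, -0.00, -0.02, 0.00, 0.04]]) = [0.07, 0.07, 0.04, 0.0, 0.0]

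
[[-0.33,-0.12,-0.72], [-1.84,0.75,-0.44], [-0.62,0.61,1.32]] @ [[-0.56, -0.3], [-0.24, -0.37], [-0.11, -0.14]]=[[0.29,0.24], [0.90,0.34], [0.06,-0.22]]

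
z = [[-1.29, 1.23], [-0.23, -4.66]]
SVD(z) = [[-0.26,0.97], [0.97,0.26]] @ diag([4.82087311706923, 1.3056348605637056]) @ [[0.02, -1.00], [-1.0, -0.02]]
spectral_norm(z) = 4.82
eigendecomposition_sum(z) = [[-1.41, -0.53], [0.10, 0.04]] + [[0.12, 1.76], [-0.33, -4.7]]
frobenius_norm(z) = 4.99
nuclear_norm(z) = 6.13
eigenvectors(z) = [[1.00, -0.35], [-0.07, 0.94]]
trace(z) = -5.95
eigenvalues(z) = [-1.38, -4.57]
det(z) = 6.29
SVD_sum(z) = [[-0.03, 1.26], [0.11, -4.65]] + [[-1.26, -0.03], [-0.34, -0.01]]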